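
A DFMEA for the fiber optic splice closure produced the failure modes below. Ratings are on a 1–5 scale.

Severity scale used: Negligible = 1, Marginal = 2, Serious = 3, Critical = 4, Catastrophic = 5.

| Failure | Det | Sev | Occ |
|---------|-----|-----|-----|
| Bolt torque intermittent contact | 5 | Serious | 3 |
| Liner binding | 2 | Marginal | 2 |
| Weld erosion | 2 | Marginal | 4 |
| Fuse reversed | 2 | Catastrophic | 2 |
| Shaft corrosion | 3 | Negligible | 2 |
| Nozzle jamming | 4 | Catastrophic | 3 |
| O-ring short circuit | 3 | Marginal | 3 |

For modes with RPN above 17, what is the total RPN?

RPN = Severity × Occurrence × Detection:
  Bolt torque intermittent contact: 3 × 3 × 5 = 45
  Liner binding: 2 × 2 × 2 = 8
  Weld erosion: 2 × 4 × 2 = 16
  Fuse reversed: 5 × 2 × 2 = 20
  Shaft corrosion: 1 × 2 × 3 = 6
  Nozzle jamming: 5 × 3 × 4 = 60
  O-ring short circuit: 2 × 3 × 3 = 18
RPN > 17: Bolt torque intermittent contact (45), Fuse reversed (20), Nozzle jamming (60), O-ring short circuit (18).
Sum: 45 + 20 + 60 + 18 = 143.

143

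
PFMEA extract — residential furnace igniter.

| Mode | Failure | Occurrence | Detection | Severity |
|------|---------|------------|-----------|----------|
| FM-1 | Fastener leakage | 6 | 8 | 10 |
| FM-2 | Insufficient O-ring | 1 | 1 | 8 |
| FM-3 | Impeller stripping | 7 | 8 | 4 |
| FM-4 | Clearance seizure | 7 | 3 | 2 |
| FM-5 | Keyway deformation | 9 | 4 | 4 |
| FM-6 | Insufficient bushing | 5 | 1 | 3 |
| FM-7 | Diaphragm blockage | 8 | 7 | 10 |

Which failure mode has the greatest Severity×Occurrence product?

Criticality = Severity × Occurrence:
  FM-1: 10 × 6 = 60
  FM-2: 8 × 1 = 8
  FM-3: 4 × 7 = 28
  FM-4: 2 × 7 = 14
  FM-5: 4 × 9 = 36
  FM-6: 3 × 5 = 15
  FM-7: 10 × 8 = 80
Highest criticality is 80 → FM-7.

FM-7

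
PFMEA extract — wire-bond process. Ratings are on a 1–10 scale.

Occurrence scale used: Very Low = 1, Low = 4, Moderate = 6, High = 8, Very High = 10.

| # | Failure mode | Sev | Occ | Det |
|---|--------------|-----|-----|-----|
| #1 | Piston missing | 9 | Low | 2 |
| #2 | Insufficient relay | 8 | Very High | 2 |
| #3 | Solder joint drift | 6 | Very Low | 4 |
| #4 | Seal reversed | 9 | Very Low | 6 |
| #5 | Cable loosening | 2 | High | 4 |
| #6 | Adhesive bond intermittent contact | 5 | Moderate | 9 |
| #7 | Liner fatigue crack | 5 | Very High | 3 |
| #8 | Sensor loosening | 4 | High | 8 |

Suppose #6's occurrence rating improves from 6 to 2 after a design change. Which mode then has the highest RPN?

#8

RPN = Severity × Occurrence × Detection:
  #1: 9 × 4 × 2 = 72
  #2: 8 × 10 × 2 = 160
  #3: 6 × 1 × 4 = 24
  #4: 9 × 1 × 6 = 54
  #5: 2 × 8 × 4 = 64
  #6: 5 × 6 × 9 = 270
  #7: 5 × 10 × 3 = 150
  #8: 4 × 8 × 8 = 256
After action: #6 → 5 × 2 × 9 = 90.
Revised RPNs: #8=256, #2=160, #7=150, #6=90, #1=72, #5=64, #4=54, #3=24.
Highest is now #8 (256).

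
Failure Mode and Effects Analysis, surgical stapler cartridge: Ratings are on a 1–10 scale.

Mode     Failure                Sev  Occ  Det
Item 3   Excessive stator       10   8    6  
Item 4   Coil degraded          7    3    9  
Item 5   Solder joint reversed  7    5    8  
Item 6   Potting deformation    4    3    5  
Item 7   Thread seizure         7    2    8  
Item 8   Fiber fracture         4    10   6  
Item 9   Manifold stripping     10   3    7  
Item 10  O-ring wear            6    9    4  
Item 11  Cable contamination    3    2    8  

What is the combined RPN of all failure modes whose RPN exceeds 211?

RPN = Severity × Occurrence × Detection:
  Item 3: 10 × 8 × 6 = 480
  Item 4: 7 × 3 × 9 = 189
  Item 5: 7 × 5 × 8 = 280
  Item 6: 4 × 3 × 5 = 60
  Item 7: 7 × 2 × 8 = 112
  Item 8: 4 × 10 × 6 = 240
  Item 9: 10 × 3 × 7 = 210
  Item 10: 6 × 9 × 4 = 216
  Item 11: 3 × 2 × 8 = 48
RPN > 211: Item 3 (480), Item 5 (280), Item 8 (240), Item 10 (216).
Sum: 480 + 280 + 240 + 216 = 1216.

1216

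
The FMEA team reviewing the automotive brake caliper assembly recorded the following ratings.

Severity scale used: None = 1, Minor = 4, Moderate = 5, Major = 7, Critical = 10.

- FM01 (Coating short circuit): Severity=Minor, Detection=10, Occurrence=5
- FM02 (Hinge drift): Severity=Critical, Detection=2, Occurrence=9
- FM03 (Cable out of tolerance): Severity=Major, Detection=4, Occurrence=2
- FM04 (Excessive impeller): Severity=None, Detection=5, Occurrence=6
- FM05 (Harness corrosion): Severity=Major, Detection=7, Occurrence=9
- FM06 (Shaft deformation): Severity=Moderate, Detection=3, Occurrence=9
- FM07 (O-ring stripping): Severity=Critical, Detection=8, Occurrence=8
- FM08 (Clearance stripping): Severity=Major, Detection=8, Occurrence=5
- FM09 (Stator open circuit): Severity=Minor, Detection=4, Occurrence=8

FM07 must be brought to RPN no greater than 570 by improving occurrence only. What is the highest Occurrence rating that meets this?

FM07: S=10, O=8, D=8 → current RPN = 640.
Fixed product = 80. Need 80 × O ≤ 570, so O ≤ 570/80 = 7.12.
Maximum integer Occurrence rating = 7 (gives RPN 560; O=8 would give 640 > 570).

7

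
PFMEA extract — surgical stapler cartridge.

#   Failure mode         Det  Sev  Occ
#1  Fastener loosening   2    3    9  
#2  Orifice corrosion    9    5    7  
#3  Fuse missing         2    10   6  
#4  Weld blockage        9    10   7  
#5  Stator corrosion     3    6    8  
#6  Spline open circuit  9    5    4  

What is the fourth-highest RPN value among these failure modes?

RPN = Severity × Occurrence × Detection:
  #1: 3 × 9 × 2 = 54
  #2: 5 × 7 × 9 = 315
  #3: 10 × 6 × 2 = 120
  #4: 10 × 7 × 9 = 630
  #5: 6 × 8 × 3 = 144
  #6: 5 × 4 × 9 = 180
Sorted descending: 630, 315, 180, 144, 120, 54.
The fourth-highest RPN is 144 (#5).

144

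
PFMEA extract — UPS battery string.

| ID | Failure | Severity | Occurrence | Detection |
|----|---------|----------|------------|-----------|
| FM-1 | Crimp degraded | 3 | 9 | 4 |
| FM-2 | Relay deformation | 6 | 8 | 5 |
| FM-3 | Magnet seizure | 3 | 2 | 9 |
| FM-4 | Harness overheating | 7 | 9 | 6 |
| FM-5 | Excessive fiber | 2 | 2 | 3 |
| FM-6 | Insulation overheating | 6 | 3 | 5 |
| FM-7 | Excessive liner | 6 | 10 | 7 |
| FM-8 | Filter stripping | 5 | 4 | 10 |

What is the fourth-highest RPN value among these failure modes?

200

RPN = Severity × Occurrence × Detection:
  FM-1: 3 × 9 × 4 = 108
  FM-2: 6 × 8 × 5 = 240
  FM-3: 3 × 2 × 9 = 54
  FM-4: 7 × 9 × 6 = 378
  FM-5: 2 × 2 × 3 = 12
  FM-6: 6 × 3 × 5 = 90
  FM-7: 6 × 10 × 7 = 420
  FM-8: 5 × 4 × 10 = 200
Sorted descending: 420, 378, 240, 200, 108, 90, 54, 12.
The fourth-highest RPN is 200 (FM-8).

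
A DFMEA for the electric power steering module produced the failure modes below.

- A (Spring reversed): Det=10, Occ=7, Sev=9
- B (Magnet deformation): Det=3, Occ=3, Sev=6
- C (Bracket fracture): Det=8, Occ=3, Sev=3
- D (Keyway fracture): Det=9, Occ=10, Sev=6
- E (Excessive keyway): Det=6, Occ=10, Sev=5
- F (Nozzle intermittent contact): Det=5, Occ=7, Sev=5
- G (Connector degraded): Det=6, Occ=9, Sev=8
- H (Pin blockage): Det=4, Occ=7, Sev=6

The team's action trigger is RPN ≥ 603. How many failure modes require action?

RPN = Severity × Occurrence × Detection:
  A: 9 × 7 × 10 = 630
  B: 6 × 3 × 3 = 54
  C: 3 × 3 × 8 = 72
  D: 6 × 10 × 9 = 540
  E: 5 × 10 × 6 = 300
  F: 5 × 7 × 5 = 175
  G: 8 × 9 × 6 = 432
  H: 6 × 7 × 4 = 168
Modes with RPN ≥ 603: A (630) → 1.

1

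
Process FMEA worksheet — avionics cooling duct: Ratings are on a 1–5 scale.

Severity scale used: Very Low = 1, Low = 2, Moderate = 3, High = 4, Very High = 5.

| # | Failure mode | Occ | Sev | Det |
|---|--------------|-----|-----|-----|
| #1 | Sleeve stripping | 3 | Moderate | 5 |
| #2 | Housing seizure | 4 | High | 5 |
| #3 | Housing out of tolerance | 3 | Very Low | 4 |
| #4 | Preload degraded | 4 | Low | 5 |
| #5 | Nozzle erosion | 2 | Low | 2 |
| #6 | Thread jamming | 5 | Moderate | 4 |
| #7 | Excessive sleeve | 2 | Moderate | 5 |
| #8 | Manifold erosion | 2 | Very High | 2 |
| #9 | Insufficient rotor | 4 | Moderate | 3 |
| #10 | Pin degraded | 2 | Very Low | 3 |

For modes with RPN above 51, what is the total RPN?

140

RPN = Severity × Occurrence × Detection:
  #1: 3 × 3 × 5 = 45
  #2: 4 × 4 × 5 = 80
  #3: 1 × 3 × 4 = 12
  #4: 2 × 4 × 5 = 40
  #5: 2 × 2 × 2 = 8
  #6: 3 × 5 × 4 = 60
  #7: 3 × 2 × 5 = 30
  #8: 5 × 2 × 2 = 20
  #9: 3 × 4 × 3 = 36
  #10: 1 × 2 × 3 = 6
RPN > 51: #2 (80), #6 (60).
Sum: 80 + 60 = 140.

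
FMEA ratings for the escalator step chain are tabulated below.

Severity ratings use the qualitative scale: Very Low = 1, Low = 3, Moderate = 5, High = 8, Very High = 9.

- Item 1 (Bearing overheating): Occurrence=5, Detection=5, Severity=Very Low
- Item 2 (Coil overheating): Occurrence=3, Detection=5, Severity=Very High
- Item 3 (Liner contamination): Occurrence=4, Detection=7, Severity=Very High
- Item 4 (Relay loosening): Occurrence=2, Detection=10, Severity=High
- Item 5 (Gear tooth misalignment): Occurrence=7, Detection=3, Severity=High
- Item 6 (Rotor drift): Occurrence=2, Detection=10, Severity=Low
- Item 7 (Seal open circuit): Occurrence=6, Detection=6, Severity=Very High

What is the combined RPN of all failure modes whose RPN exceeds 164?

RPN = Severity × Occurrence × Detection:
  Item 1: 1 × 5 × 5 = 25
  Item 2: 9 × 3 × 5 = 135
  Item 3: 9 × 4 × 7 = 252
  Item 4: 8 × 2 × 10 = 160
  Item 5: 8 × 7 × 3 = 168
  Item 6: 3 × 2 × 10 = 60
  Item 7: 9 × 6 × 6 = 324
RPN > 164: Item 3 (252), Item 5 (168), Item 7 (324).
Sum: 252 + 168 + 324 = 744.

744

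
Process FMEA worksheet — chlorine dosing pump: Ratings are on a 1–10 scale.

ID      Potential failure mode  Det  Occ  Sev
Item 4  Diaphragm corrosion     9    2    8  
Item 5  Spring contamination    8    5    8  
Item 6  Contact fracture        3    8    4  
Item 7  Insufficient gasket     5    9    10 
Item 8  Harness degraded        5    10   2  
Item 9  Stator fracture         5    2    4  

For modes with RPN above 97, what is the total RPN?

RPN = Severity × Occurrence × Detection:
  Item 4: 8 × 2 × 9 = 144
  Item 5: 8 × 5 × 8 = 320
  Item 6: 4 × 8 × 3 = 96
  Item 7: 10 × 9 × 5 = 450
  Item 8: 2 × 10 × 5 = 100
  Item 9: 4 × 2 × 5 = 40
RPN > 97: Item 4 (144), Item 5 (320), Item 7 (450), Item 8 (100).
Sum: 144 + 320 + 450 + 100 = 1014.

1014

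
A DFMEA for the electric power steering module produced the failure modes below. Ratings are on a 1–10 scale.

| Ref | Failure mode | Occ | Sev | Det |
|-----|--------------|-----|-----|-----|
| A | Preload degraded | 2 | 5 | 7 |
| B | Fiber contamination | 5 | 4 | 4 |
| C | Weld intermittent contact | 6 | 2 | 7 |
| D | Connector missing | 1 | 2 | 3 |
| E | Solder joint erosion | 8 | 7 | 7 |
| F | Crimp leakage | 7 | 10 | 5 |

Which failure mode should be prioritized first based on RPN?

E

RPN = Severity × Occurrence × Detection:
  A: 5 × 2 × 7 = 70
  B: 4 × 5 × 4 = 80
  C: 2 × 6 × 7 = 84
  D: 2 × 1 × 3 = 6
  E: 7 × 8 × 7 = 392
  F: 10 × 7 × 5 = 350
Highest RPN is 392 → E.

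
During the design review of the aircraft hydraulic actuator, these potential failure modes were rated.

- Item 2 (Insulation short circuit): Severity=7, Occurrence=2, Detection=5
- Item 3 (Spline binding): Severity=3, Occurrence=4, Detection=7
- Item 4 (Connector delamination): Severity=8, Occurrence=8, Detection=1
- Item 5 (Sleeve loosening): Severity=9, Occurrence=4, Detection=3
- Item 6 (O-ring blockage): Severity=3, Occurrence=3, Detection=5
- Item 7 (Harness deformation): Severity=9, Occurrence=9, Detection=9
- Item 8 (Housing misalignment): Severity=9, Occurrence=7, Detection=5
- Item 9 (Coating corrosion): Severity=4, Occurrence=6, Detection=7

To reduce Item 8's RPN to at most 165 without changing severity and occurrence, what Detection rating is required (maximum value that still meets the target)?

2

Item 8: S=9, O=7, D=5 → current RPN = 315.
Fixed product = 63. Need 63 × D ≤ 165, so D ≤ 165/63 = 2.62.
Maximum integer Detection rating = 2 (gives RPN 126; D=3 would give 189 > 165).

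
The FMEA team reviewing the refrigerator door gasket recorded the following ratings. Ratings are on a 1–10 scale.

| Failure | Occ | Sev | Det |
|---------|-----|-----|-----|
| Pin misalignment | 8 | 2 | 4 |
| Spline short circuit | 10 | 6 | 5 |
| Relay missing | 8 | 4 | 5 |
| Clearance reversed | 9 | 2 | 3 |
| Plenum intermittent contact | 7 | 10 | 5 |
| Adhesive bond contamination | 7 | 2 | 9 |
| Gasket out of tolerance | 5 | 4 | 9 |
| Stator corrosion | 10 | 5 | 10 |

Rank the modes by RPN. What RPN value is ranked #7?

RPN = Severity × Occurrence × Detection:
  Pin misalignment: 2 × 8 × 4 = 64
  Spline short circuit: 6 × 10 × 5 = 300
  Relay missing: 4 × 8 × 5 = 160
  Clearance reversed: 2 × 9 × 3 = 54
  Plenum intermittent contact: 10 × 7 × 5 = 350
  Adhesive bond contamination: 2 × 7 × 9 = 126
  Gasket out of tolerance: 4 × 5 × 9 = 180
  Stator corrosion: 5 × 10 × 10 = 500
Sorted descending: 500, 350, 300, 180, 160, 126, 64, 54.
The seventh-highest RPN is 64 (Pin misalignment).

64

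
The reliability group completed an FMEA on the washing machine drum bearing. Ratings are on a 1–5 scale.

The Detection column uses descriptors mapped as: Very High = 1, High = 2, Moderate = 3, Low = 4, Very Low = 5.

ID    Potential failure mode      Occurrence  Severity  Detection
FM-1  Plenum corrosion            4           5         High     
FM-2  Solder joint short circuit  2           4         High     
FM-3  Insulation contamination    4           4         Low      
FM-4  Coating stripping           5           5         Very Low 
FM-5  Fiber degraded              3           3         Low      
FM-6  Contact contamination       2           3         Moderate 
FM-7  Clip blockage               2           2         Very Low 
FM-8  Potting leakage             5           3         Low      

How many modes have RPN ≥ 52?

3

RPN = Severity × Occurrence × Detection:
  FM-1: 5 × 4 × 2 = 40
  FM-2: 4 × 2 × 2 = 16
  FM-3: 4 × 4 × 4 = 64
  FM-4: 5 × 5 × 5 = 125
  FM-5: 3 × 3 × 4 = 36
  FM-6: 3 × 2 × 3 = 18
  FM-7: 2 × 2 × 5 = 20
  FM-8: 3 × 5 × 4 = 60
Modes with RPN ≥ 52: FM-3 (64), FM-4 (125), FM-8 (60) → 3.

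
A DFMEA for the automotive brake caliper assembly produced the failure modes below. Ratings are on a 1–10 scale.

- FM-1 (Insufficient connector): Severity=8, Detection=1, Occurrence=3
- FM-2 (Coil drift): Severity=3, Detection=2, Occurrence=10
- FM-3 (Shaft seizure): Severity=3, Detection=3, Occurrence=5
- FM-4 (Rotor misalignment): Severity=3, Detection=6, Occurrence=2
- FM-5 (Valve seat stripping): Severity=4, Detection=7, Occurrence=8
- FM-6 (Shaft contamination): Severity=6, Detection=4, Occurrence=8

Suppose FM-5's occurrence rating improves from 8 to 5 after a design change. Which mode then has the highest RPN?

FM-6

RPN = Severity × Occurrence × Detection:
  FM-1: 8 × 3 × 1 = 24
  FM-2: 3 × 10 × 2 = 60
  FM-3: 3 × 5 × 3 = 45
  FM-4: 3 × 2 × 6 = 36
  FM-5: 4 × 8 × 7 = 224
  FM-6: 6 × 8 × 4 = 192
After action: FM-5 → 4 × 5 × 7 = 140.
Revised RPNs: FM-6=192, FM-5=140, FM-2=60, FM-3=45, FM-4=36, FM-1=24.
Highest is now FM-6 (192).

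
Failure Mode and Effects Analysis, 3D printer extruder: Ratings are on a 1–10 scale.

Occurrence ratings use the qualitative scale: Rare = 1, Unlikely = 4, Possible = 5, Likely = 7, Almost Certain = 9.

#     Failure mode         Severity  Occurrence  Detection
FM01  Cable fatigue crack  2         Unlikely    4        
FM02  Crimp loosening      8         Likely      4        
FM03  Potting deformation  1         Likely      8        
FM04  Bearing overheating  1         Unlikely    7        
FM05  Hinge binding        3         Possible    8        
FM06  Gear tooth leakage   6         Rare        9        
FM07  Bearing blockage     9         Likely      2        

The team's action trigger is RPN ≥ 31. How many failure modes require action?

6

RPN = Severity × Occurrence × Detection:
  FM01: 2 × 4 × 4 = 32
  FM02: 8 × 7 × 4 = 224
  FM03: 1 × 7 × 8 = 56
  FM04: 1 × 4 × 7 = 28
  FM05: 3 × 5 × 8 = 120
  FM06: 6 × 1 × 9 = 54
  FM07: 9 × 7 × 2 = 126
Modes with RPN ≥ 31: FM01 (32), FM02 (224), FM03 (56), FM05 (120), FM06 (54), FM07 (126) → 6.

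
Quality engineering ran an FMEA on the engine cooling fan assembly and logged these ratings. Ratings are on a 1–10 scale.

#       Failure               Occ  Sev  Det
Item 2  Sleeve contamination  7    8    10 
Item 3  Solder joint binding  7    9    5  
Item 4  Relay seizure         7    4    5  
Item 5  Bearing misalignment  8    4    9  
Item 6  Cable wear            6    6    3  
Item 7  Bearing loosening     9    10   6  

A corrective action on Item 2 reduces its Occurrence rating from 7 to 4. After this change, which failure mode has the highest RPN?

Item 7

RPN = Severity × Occurrence × Detection:
  Item 2: 8 × 7 × 10 = 560
  Item 3: 9 × 7 × 5 = 315
  Item 4: 4 × 7 × 5 = 140
  Item 5: 4 × 8 × 9 = 288
  Item 6: 6 × 6 × 3 = 108
  Item 7: 10 × 9 × 6 = 540
After action: Item 2 → 8 × 4 × 10 = 320.
Revised RPNs: Item 7=540, Item 2=320, Item 3=315, Item 5=288, Item 4=140, Item 6=108.
Highest is now Item 7 (540).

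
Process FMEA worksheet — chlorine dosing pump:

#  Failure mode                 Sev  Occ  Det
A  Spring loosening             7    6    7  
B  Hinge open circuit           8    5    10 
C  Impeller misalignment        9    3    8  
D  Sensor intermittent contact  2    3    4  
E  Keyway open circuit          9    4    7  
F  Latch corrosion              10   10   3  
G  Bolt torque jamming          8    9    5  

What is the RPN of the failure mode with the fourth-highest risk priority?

RPN = Severity × Occurrence × Detection:
  A: 7 × 6 × 7 = 294
  B: 8 × 5 × 10 = 400
  C: 9 × 3 × 8 = 216
  D: 2 × 3 × 4 = 24
  E: 9 × 4 × 7 = 252
  F: 10 × 10 × 3 = 300
  G: 8 × 9 × 5 = 360
Sorted descending: 400, 360, 300, 294, 252, 216, 24.
The fourth-highest RPN is 294 (A).

294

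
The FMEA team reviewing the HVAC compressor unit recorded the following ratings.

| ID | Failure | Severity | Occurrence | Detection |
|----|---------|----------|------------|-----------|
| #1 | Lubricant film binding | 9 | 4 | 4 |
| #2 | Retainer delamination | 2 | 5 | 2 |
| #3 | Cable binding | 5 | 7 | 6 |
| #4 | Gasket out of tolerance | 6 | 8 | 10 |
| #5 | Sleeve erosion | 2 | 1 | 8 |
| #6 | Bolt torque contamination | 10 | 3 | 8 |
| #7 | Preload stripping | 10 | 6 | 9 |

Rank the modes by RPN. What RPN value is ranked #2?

480

RPN = Severity × Occurrence × Detection:
  #1: 9 × 4 × 4 = 144
  #2: 2 × 5 × 2 = 20
  #3: 5 × 7 × 6 = 210
  #4: 6 × 8 × 10 = 480
  #5: 2 × 1 × 8 = 16
  #6: 10 × 3 × 8 = 240
  #7: 10 × 6 × 9 = 540
Sorted descending: 540, 480, 240, 210, 144, 20, 16.
The second-highest RPN is 480 (#4).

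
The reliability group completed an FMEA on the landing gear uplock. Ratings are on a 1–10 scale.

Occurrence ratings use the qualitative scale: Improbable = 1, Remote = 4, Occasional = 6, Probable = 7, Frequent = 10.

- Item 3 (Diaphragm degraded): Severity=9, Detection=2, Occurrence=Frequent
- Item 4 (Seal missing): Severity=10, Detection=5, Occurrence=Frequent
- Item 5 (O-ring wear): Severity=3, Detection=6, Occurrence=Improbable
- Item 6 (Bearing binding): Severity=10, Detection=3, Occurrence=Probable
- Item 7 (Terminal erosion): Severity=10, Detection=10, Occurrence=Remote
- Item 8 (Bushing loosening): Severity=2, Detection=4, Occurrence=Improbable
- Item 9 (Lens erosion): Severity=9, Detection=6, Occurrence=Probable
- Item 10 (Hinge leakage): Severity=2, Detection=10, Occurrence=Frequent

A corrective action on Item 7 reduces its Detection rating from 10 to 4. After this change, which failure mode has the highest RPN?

Item 4

RPN = Severity × Occurrence × Detection:
  Item 3: 9 × 10 × 2 = 180
  Item 4: 10 × 10 × 5 = 500
  Item 5: 3 × 1 × 6 = 18
  Item 6: 10 × 7 × 3 = 210
  Item 7: 10 × 4 × 10 = 400
  Item 8: 2 × 1 × 4 = 8
  Item 9: 9 × 7 × 6 = 378
  Item 10: 2 × 10 × 10 = 200
After action: Item 7 → 10 × 4 × 4 = 160.
Revised RPNs: Item 4=500, Item 9=378, Item 6=210, Item 10=200, Item 3=180, Item 7=160, Item 5=18, Item 8=8.
Highest is now Item 4 (500).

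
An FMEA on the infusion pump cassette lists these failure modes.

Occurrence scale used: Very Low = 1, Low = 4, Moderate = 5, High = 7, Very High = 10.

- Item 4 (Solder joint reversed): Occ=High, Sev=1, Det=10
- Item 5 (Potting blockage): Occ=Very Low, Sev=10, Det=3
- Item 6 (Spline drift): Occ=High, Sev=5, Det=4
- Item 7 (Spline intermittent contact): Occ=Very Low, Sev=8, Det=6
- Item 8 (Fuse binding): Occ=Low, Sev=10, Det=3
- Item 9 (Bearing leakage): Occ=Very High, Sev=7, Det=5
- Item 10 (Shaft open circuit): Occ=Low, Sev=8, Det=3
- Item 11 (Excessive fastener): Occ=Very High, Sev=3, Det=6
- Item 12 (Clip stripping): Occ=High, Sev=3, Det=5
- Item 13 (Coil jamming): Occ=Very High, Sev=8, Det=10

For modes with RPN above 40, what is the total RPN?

RPN = Severity × Occurrence × Detection:
  Item 4: 1 × 7 × 10 = 70
  Item 5: 10 × 1 × 3 = 30
  Item 6: 5 × 7 × 4 = 140
  Item 7: 8 × 1 × 6 = 48
  Item 8: 10 × 4 × 3 = 120
  Item 9: 7 × 10 × 5 = 350
  Item 10: 8 × 4 × 3 = 96
  Item 11: 3 × 10 × 6 = 180
  Item 12: 3 × 7 × 5 = 105
  Item 13: 8 × 10 × 10 = 800
RPN > 40: Item 4 (70), Item 6 (140), Item 7 (48), Item 8 (120), Item 9 (350), Item 10 (96), Item 11 (180), Item 12 (105), Item 13 (800).
Sum: 70 + 140 + 48 + 120 + 350 + 96 + 180 + 105 + 800 = 1909.

1909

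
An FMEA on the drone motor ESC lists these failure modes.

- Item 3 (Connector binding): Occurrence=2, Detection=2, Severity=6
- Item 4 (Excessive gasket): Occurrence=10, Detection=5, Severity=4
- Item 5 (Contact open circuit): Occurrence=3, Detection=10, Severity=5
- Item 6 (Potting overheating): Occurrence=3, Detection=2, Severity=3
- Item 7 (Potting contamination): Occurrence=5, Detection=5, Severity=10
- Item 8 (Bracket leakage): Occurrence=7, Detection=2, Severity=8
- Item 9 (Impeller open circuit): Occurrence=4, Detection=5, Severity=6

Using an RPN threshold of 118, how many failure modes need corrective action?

4

RPN = Severity × Occurrence × Detection:
  Item 3: 6 × 2 × 2 = 24
  Item 4: 4 × 10 × 5 = 200
  Item 5: 5 × 3 × 10 = 150
  Item 6: 3 × 3 × 2 = 18
  Item 7: 10 × 5 × 5 = 250
  Item 8: 8 × 7 × 2 = 112
  Item 9: 6 × 4 × 5 = 120
Modes with RPN ≥ 118: Item 4 (200), Item 5 (150), Item 7 (250), Item 9 (120) → 4.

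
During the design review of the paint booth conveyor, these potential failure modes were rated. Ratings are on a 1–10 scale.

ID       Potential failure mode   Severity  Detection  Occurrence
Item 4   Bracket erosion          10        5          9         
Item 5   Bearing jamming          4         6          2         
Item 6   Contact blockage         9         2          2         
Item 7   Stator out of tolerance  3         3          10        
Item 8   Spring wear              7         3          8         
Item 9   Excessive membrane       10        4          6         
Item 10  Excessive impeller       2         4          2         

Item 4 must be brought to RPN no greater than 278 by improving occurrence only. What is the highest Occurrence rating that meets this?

5

Item 4: S=10, O=9, D=5 → current RPN = 450.
Fixed product = 50. Need 50 × O ≤ 278, so O ≤ 278/50 = 5.56.
Maximum integer Occurrence rating = 5 (gives RPN 250; O=6 would give 300 > 278).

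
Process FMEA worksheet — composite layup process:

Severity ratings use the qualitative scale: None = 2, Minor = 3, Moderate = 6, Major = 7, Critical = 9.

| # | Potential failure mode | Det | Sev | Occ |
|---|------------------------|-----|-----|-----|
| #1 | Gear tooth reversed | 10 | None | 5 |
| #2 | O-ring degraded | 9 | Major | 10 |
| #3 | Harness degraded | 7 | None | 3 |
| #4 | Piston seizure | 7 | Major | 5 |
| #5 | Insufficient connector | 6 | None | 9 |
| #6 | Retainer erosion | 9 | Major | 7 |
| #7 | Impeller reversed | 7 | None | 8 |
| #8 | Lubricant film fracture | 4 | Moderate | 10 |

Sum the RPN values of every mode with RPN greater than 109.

1668

RPN = Severity × Occurrence × Detection:
  #1: 2 × 5 × 10 = 100
  #2: 7 × 10 × 9 = 630
  #3: 2 × 3 × 7 = 42
  #4: 7 × 5 × 7 = 245
  #5: 2 × 9 × 6 = 108
  #6: 7 × 7 × 9 = 441
  #7: 2 × 8 × 7 = 112
  #8: 6 × 10 × 4 = 240
RPN > 109: #2 (630), #4 (245), #6 (441), #7 (112), #8 (240).
Sum: 630 + 245 + 441 + 112 + 240 = 1668.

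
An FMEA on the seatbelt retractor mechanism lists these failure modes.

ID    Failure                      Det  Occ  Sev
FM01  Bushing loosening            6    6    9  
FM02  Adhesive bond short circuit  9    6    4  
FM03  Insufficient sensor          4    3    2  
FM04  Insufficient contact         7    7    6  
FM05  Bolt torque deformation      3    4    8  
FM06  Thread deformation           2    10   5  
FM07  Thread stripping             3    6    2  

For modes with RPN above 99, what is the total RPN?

RPN = Severity × Occurrence × Detection:
  FM01: 9 × 6 × 6 = 324
  FM02: 4 × 6 × 9 = 216
  FM03: 2 × 3 × 4 = 24
  FM04: 6 × 7 × 7 = 294
  FM05: 8 × 4 × 3 = 96
  FM06: 5 × 10 × 2 = 100
  FM07: 2 × 6 × 3 = 36
RPN > 99: FM01 (324), FM02 (216), FM04 (294), FM06 (100).
Sum: 324 + 216 + 294 + 100 = 934.

934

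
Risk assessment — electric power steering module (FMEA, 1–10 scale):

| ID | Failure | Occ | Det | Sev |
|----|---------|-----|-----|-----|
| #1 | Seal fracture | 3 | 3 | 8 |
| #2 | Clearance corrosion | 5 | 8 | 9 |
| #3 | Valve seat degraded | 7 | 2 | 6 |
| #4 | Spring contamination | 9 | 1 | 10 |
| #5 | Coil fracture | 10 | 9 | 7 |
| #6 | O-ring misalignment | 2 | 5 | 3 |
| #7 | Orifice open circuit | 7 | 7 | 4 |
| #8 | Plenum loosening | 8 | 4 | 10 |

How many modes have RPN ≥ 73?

RPN = Severity × Occurrence × Detection:
  #1: 8 × 3 × 3 = 72
  #2: 9 × 5 × 8 = 360
  #3: 6 × 7 × 2 = 84
  #4: 10 × 9 × 1 = 90
  #5: 7 × 10 × 9 = 630
  #6: 3 × 2 × 5 = 30
  #7: 4 × 7 × 7 = 196
  #8: 10 × 8 × 4 = 320
Modes with RPN ≥ 73: #2 (360), #3 (84), #4 (90), #5 (630), #7 (196), #8 (320) → 6.

6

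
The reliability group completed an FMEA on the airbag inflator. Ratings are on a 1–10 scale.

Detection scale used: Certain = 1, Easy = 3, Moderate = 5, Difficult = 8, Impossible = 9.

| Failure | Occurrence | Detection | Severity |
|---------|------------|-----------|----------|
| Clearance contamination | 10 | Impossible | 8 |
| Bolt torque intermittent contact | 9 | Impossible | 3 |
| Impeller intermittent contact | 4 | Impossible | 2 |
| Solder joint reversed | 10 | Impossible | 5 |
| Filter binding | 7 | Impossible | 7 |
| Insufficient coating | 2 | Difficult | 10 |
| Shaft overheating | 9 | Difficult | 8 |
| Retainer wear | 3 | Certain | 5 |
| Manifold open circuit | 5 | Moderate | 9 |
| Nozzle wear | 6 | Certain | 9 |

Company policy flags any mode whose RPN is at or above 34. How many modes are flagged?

9

RPN = Severity × Occurrence × Detection:
  Clearance contamination: 8 × 10 × 9 = 720
  Bolt torque intermittent contact: 3 × 9 × 9 = 243
  Impeller intermittent contact: 2 × 4 × 9 = 72
  Solder joint reversed: 5 × 10 × 9 = 450
  Filter binding: 7 × 7 × 9 = 441
  Insufficient coating: 10 × 2 × 8 = 160
  Shaft overheating: 8 × 9 × 8 = 576
  Retainer wear: 5 × 3 × 1 = 15
  Manifold open circuit: 9 × 5 × 5 = 225
  Nozzle wear: 9 × 6 × 1 = 54
Modes with RPN ≥ 34: Clearance contamination (720), Bolt torque intermittent contact (243), Impeller intermittent contact (72), Solder joint reversed (450), Filter binding (441), Insufficient coating (160), Shaft overheating (576), Manifold open circuit (225), Nozzle wear (54) → 9.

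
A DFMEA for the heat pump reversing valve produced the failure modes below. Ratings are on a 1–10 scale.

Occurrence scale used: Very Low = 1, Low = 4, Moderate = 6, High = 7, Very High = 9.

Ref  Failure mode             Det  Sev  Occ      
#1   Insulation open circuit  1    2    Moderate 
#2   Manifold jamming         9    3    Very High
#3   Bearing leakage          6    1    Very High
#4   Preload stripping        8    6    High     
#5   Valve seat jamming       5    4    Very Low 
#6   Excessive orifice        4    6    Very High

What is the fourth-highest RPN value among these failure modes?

54

RPN = Severity × Occurrence × Detection:
  #1: 2 × 6 × 1 = 12
  #2: 3 × 9 × 9 = 243
  #3: 1 × 9 × 6 = 54
  #4: 6 × 7 × 8 = 336
  #5: 4 × 1 × 5 = 20
  #6: 6 × 9 × 4 = 216
Sorted descending: 336, 243, 216, 54, 20, 12.
The fourth-highest RPN is 54 (#3).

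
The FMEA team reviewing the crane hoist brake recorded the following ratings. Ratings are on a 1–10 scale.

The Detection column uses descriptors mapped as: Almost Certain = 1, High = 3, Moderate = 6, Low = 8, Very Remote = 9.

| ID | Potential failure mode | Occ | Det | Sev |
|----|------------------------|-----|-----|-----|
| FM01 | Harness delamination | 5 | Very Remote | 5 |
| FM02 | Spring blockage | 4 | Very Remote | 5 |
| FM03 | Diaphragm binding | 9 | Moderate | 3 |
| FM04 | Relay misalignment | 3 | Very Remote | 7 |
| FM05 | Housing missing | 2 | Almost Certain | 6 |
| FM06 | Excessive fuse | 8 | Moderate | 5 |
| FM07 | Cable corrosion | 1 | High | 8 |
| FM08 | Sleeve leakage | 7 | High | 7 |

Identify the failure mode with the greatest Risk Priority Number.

FM06

RPN = Severity × Occurrence × Detection:
  FM01: 5 × 5 × 9 = 225
  FM02: 5 × 4 × 9 = 180
  FM03: 3 × 9 × 6 = 162
  FM04: 7 × 3 × 9 = 189
  FM05: 6 × 2 × 1 = 12
  FM06: 5 × 8 × 6 = 240
  FM07: 8 × 1 × 3 = 24
  FM08: 7 × 7 × 3 = 147
Highest RPN is 240 → FM06.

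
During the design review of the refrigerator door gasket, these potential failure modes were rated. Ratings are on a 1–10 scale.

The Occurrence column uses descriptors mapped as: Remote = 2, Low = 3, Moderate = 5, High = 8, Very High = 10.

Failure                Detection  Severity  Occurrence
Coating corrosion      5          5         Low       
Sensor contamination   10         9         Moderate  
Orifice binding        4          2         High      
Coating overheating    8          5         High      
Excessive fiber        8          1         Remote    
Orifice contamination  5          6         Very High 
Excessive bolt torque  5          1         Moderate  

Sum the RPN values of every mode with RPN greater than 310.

RPN = Severity × Occurrence × Detection:
  Coating corrosion: 5 × 3 × 5 = 75
  Sensor contamination: 9 × 5 × 10 = 450
  Orifice binding: 2 × 8 × 4 = 64
  Coating overheating: 5 × 8 × 8 = 320
  Excessive fiber: 1 × 2 × 8 = 16
  Orifice contamination: 6 × 10 × 5 = 300
  Excessive bolt torque: 1 × 5 × 5 = 25
RPN > 310: Sensor contamination (450), Coating overheating (320).
Sum: 450 + 320 = 770.

770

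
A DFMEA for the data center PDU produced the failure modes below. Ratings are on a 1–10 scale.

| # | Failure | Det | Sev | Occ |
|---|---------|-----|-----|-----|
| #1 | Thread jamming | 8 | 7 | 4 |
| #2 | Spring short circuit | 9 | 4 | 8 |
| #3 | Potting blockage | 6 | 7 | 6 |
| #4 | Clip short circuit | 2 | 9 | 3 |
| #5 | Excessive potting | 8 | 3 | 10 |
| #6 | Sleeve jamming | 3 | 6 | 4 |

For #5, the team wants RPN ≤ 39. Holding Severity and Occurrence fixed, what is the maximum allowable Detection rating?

1

#5: S=3, O=10, D=8 → current RPN = 240.
Fixed product = 30. Need 30 × D ≤ 39, so D ≤ 39/30 = 1.30.
Maximum integer Detection rating = 1 (gives RPN 30; D=2 would give 60 > 39).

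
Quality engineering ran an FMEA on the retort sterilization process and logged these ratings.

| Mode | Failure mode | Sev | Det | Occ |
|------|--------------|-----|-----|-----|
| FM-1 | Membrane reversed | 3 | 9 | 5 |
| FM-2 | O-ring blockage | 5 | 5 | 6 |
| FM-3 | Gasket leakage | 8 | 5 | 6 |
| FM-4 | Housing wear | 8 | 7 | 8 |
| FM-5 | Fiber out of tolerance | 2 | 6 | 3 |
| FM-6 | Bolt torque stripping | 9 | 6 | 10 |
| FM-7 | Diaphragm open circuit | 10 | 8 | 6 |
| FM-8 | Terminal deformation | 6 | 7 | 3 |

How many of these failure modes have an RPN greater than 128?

6

RPN = Severity × Occurrence × Detection:
  FM-1: 3 × 5 × 9 = 135
  FM-2: 5 × 6 × 5 = 150
  FM-3: 8 × 6 × 5 = 240
  FM-4: 8 × 8 × 7 = 448
  FM-5: 2 × 3 × 6 = 36
  FM-6: 9 × 10 × 6 = 540
  FM-7: 10 × 6 × 8 = 480
  FM-8: 6 × 3 × 7 = 126
Modes with RPN > 128: FM-1 (135), FM-2 (150), FM-3 (240), FM-4 (448), FM-6 (540), FM-7 (480) → 6.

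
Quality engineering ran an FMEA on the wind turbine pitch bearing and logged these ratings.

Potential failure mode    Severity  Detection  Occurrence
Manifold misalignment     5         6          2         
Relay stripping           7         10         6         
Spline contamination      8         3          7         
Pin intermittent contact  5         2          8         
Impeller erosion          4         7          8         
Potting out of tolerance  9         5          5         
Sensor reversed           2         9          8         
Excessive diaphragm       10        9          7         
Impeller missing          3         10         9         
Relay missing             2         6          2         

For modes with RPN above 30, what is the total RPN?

RPN = Severity × Occurrence × Detection:
  Manifold misalignment: 5 × 2 × 6 = 60
  Relay stripping: 7 × 6 × 10 = 420
  Spline contamination: 8 × 7 × 3 = 168
  Pin intermittent contact: 5 × 8 × 2 = 80
  Impeller erosion: 4 × 8 × 7 = 224
  Potting out of tolerance: 9 × 5 × 5 = 225
  Sensor reversed: 2 × 8 × 9 = 144
  Excessive diaphragm: 10 × 7 × 9 = 630
  Impeller missing: 3 × 9 × 10 = 270
  Relay missing: 2 × 2 × 6 = 24
RPN > 30: Manifold misalignment (60), Relay stripping (420), Spline contamination (168), Pin intermittent contact (80), Impeller erosion (224), Potting out of tolerance (225), Sensor reversed (144), Excessive diaphragm (630), Impeller missing (270).
Sum: 60 + 420 + 168 + 80 + 224 + 225 + 144 + 630 + 270 = 2221.

2221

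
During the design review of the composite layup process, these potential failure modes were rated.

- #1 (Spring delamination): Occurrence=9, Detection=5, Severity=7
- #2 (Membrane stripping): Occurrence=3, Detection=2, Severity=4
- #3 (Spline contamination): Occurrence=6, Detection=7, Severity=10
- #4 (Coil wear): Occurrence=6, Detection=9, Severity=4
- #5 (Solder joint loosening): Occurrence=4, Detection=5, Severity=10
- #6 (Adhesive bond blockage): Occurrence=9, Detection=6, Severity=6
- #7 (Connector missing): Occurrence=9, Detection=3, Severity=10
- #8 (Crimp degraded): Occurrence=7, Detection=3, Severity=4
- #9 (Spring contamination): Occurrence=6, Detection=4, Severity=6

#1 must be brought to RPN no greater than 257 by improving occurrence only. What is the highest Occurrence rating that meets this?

7

#1: S=7, O=9, D=5 → current RPN = 315.
Fixed product = 35. Need 35 × O ≤ 257, so O ≤ 257/35 = 7.34.
Maximum integer Occurrence rating = 7 (gives RPN 245; O=8 would give 280 > 257).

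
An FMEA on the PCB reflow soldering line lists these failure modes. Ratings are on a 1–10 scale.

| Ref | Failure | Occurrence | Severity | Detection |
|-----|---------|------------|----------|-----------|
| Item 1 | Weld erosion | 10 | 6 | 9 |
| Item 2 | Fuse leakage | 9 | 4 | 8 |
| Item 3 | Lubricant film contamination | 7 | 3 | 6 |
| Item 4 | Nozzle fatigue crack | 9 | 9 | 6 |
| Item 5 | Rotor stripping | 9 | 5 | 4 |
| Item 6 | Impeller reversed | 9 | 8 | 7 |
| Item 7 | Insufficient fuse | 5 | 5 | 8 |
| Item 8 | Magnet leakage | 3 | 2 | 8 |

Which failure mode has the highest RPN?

RPN = Severity × Occurrence × Detection:
  Item 1: 6 × 10 × 9 = 540
  Item 2: 4 × 9 × 8 = 288
  Item 3: 3 × 7 × 6 = 126
  Item 4: 9 × 9 × 6 = 486
  Item 5: 5 × 9 × 4 = 180
  Item 6: 8 × 9 × 7 = 504
  Item 7: 5 × 5 × 8 = 200
  Item 8: 2 × 3 × 8 = 48
Highest RPN is 540 → Item 1.

Item 1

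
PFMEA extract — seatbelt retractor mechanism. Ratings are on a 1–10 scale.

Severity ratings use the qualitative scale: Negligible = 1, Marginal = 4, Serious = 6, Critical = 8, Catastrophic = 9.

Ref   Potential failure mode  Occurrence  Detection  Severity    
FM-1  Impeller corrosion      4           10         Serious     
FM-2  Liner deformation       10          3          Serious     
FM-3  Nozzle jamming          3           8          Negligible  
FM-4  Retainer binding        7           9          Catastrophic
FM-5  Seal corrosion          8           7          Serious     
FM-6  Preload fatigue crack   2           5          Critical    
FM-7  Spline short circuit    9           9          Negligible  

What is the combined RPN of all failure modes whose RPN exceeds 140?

RPN = Severity × Occurrence × Detection:
  FM-1: 6 × 4 × 10 = 240
  FM-2: 6 × 10 × 3 = 180
  FM-3: 1 × 3 × 8 = 24
  FM-4: 9 × 7 × 9 = 567
  FM-5: 6 × 8 × 7 = 336
  FM-6: 8 × 2 × 5 = 80
  FM-7: 1 × 9 × 9 = 81
RPN > 140: FM-1 (240), FM-2 (180), FM-4 (567), FM-5 (336).
Sum: 240 + 180 + 567 + 336 = 1323.

1323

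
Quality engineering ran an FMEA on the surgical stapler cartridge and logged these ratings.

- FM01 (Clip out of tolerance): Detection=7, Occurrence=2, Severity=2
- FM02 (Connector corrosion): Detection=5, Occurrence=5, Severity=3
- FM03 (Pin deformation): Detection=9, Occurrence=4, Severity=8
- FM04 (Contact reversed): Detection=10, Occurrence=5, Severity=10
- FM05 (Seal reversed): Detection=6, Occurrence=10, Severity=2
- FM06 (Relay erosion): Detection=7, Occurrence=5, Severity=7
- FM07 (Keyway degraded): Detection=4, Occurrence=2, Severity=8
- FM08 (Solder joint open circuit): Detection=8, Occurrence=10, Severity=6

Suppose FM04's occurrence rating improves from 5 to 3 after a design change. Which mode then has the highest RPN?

FM08

RPN = Severity × Occurrence × Detection:
  FM01: 2 × 2 × 7 = 28
  FM02: 3 × 5 × 5 = 75
  FM03: 8 × 4 × 9 = 288
  FM04: 10 × 5 × 10 = 500
  FM05: 2 × 10 × 6 = 120
  FM06: 7 × 5 × 7 = 245
  FM07: 8 × 2 × 4 = 64
  FM08: 6 × 10 × 8 = 480
After action: FM04 → 10 × 3 × 10 = 300.
Revised RPNs: FM08=480, FM04=300, FM03=288, FM06=245, FM05=120, FM02=75, FM07=64, FM01=28.
Highest is now FM08 (480).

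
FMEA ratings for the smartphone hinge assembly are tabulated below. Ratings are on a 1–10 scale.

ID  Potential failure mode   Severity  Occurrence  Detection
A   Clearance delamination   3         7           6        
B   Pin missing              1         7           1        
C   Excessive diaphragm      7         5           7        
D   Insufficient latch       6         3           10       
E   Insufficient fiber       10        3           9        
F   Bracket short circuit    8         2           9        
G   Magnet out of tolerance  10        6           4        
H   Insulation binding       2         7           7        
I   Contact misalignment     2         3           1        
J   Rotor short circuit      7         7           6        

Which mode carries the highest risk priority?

RPN = Severity × Occurrence × Detection:
  A: 3 × 7 × 6 = 126
  B: 1 × 7 × 1 = 7
  C: 7 × 5 × 7 = 245
  D: 6 × 3 × 10 = 180
  E: 10 × 3 × 9 = 270
  F: 8 × 2 × 9 = 144
  G: 10 × 6 × 4 = 240
  H: 2 × 7 × 7 = 98
  I: 2 × 3 × 1 = 6
  J: 7 × 7 × 6 = 294
Highest RPN is 294 → J.

J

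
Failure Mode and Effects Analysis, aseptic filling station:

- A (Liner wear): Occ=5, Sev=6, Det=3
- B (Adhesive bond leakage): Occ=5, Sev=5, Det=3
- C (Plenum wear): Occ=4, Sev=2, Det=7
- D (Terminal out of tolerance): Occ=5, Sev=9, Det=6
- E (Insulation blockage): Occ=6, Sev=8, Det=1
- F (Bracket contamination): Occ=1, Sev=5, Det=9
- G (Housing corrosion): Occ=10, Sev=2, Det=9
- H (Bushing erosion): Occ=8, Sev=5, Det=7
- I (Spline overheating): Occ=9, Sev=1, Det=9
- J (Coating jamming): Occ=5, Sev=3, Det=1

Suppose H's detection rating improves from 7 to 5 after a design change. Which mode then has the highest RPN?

RPN = Severity × Occurrence × Detection:
  A: 6 × 5 × 3 = 90
  B: 5 × 5 × 3 = 75
  C: 2 × 4 × 7 = 56
  D: 9 × 5 × 6 = 270
  E: 8 × 6 × 1 = 48
  F: 5 × 1 × 9 = 45
  G: 2 × 10 × 9 = 180
  H: 5 × 8 × 7 = 280
  I: 1 × 9 × 9 = 81
  J: 3 × 5 × 1 = 15
After action: H → 5 × 8 × 5 = 200.
Revised RPNs: D=270, H=200, G=180, A=90, I=81, B=75, C=56, E=48, F=45, J=15.
Highest is now D (270).

D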